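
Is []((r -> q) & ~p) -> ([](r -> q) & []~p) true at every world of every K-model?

Valid in K

Tableau for the negation ~([]((r -> q) & ~p) -> ([](r -> q) & []~p)):
1. ~([]((r -> q) & ~p) -> ([](r -> q) & []~p)), w0
2. []((r -> q) & ~p), w0
3. ~([](r -> q) & []~p), w0
4. ~[](r -> q), w0
5. ~(r -> q), w1
6. r, w1
7. ~q, w1
8. (r -> q) & ~p, w1
9. r -> q, w1
10. ~p, w1
11. q, w1
Accessibility: w0Rw1
Branch closes: q and ~q both at w1.
Every branch of the negation's tableau closes; the branch above is one of them.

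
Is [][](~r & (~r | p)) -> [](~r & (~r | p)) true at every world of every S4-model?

Tableau for the negation ~([][](~r & (~r | p)) -> [](~r & (~r | p))):
1. ~([][](~r & (~r | p)) -> [](~r & (~r | p))), u
2. [][](~r & (~r | p)), u
3. ~[](~r & (~r | p)), u
4. [](~r & (~r | p)), u
5. ~r & (~r | p), u
6. ~r, u
7. ~r | p, u
8. p, u
9. ~(~r & (~r | p)), v
10. [](~r & (~r | p)), v
11. ~r & (~r | p), v
12. ~r, v
13. ~r | p, v
14. ~(~r | p), v
15. r, v
16. ~p, v
Accessibility: uRu, uRv, vRv
Branch closes: r and ~r both at v.
All branches of the negation close; one closing branch shown above.

Yes, valid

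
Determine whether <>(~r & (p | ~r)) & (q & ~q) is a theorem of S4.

Tableau for the negation ~(<>(~r & (p | ~r)) & (q & ~q)):
1. ~(<>(~r & (p | ~r)) & (q & ~q)), w0
2. ~(q & ~q), w0   [~&-rule on 1 (branches; this branch)]
3. q, w0   [~&-rule on 2 (branches; this branch)]
Accessibility: w0Rw0
The negation has an open branch (countermodel exists).

Not valid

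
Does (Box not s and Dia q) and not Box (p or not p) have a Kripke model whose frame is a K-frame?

Unsatisfiable

1. (Box not s and Dia q) and not Box (p or not p), w0
2. Box not s and Dia q, w0   [and-rule on 1]
3. not Box (p or not p), w0   [and-rule on 1]
4. Box not s, w0   [and-rule on 2]
5. Dia q, w0   [and-rule on 2]
6. not (p or not p), w1   [neg-Box-rule on 3: fresh world w1, w0Rw1]
7. not p, w1   [neg-or-rule on 6]
8. p, w1   [neg-or-rule on 6]
Accessibility: w0Rw1
Branch closes: p and not p both at w1.
(One branch shown.) All branches close.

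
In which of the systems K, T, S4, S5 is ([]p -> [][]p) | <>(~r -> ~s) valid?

T-tableau for the negation ~(([]p -> [][]p) | <>(~r -> ~s)):
1. ~(([]p -> [][]p) | <>(~r -> ~s)), w0
2. ~([]p -> [][]p), w0   [~|-rule on 1]
3. ~<>(~r -> ~s), w0   [~|-rule on 1]
4. []p, w0   [~->-rule on 2]
5. ~[][]p, w0   [~->-rule on 2]
6. ~(~r -> ~s), w0   [~<>-rule on 3 via w0Rw0]
7. ~r, w0   [~->-rule on 6]
8. s, w0   [~->-rule on 6]
9. p, w0   [[]-rule on 4 via w0Rw0]
10. ~[]p, w1   [~[]-rule on 5: fresh world w1, w0Rw1]
11. ~(~r -> ~s), w1   [~<>-rule on 3 via w0Rw1]
12. ~r, w1   [~->-rule on 11]
13. s, w1   [~->-rule on 11]
14. p, w1   [[]-rule on 4 via w0Rw1]
15. ~p, w2   [~[]-rule on 10: fresh world w2, w1Rw2]
Accessibility: w0Rw0, w0Rw1, w1Rw1, w1Rw2, w2Rw2
Complete open branch: countermodel on a T-frame, so not valid in T, nor in K (the same frame is also a K-frame).
S4-tableau for the negation ~(([]p -> [][]p) | <>(~r -> ~s)):
1. ~(([]p -> [][]p) | <>(~r -> ~s)), w0
2. ~([]p -> [][]p), w0   [~|-rule on 1]
3. ~<>(~r -> ~s), w0   [~|-rule on 1]
4. []p, w0   [~->-rule on 2]
5. ~[][]p, w0   [~->-rule on 2]
6. ~(~r -> ~s), w0   [~<>-rule on 3 via w0Rw0]
7. ~r, w0   [~->-rule on 6]
8. s, w0   [~->-rule on 6]
9. p, w0   [[]-rule on 4 via w0Rw0]
10. ~[]p, w1   [~[]-rule on 5: fresh world w1, w0Rw1]
11. ~(~r -> ~s), w1   [~<>-rule on 3 via w0Rw1]
12. ~r, w1   [~->-rule on 11]
13. s, w1   [~->-rule on 11]
14. p, w1   [[]-rule on 4 via w0Rw1]
15. ~p, w2   [~[]-rule on 10: fresh world w2, w1Rw2]
16. ~(~r -> ~s), w2   [~<>-rule on 3 via w0Rw2]
17. ~r, w2   [~->-rule on 16]
18. s, w2   [~->-rule on 16]
19. p, w2   [[]-rule on 4 via w0Rw2]
Accessibility: w0Rw0, w0Rw1, w0Rw2, w1Rw1, w1Rw2, w2Rw2
Branch closes: p and ~p both at w2.
Every branch closes (one shown): valid in S4, hence also in S5 (every theorem of S4 is a theorem of S5).

S4, S5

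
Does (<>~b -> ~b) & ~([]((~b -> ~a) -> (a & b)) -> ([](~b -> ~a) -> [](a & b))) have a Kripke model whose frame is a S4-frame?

1. (<>~b -> ~b) & ~([]((~b -> ~a) -> (a & b)) -> ([](~b -> ~a) -> [](a & b))), w0
2. <>~b -> ~b, w0   [&-rule on 1]
3. ~([]((~b -> ~a) -> (a & b)) -> ([](~b -> ~a) -> [](a & b))), w0   [&-rule on 1]
4. []((~b -> ~a) -> (a & b)), w0   [~->-rule on 3]
5. ~([](~b -> ~a) -> [](a & b)), w0   [~->-rule on 3]
6. [](~b -> ~a), w0   [~->-rule on 5]
7. ~[](a & b), w0   [~->-rule on 5]
8. (~b -> ~a) -> (a & b), w0   [[]-rule on 4 via w0Rw0]
9. ~b -> ~a, w0   [[]-rule on 6 via w0Rw0]
10. ~<>~b, w0   [->-rule on 2 (branches; this branch)]
11. b, w0   [~<>-rule on 10 via w0Rw0]
12. a & b, w0   [->-rule on 8 (branches; this branch)]
13. a, w0   [&-rule on 12]
14. ~(a & b), w1   [~[]-rule on 7: fresh world w1, w0Rw1]
15. (~b -> ~a) -> (a & b), w1   [[]-rule on 4 via w0Rw1]
16. ~b -> ~a, w1   [[]-rule on 6 via w0Rw1]
17. b, w1   [~<>-rule on 10 via w0Rw1]
18. ~a, w1   [~&-rule on 14 (branches; this branch)]
19. a & b, w1   [->-rule on 15 (branches; this branch)]
20. a, w1   [&-rule on 19]
Accessibility: w0Rw0, w0Rw1, w1Rw1
Branch closes: a and ~a both at w1.
Every branch closes; the branch above is one of them.

Unsatisfiable (every branch closes)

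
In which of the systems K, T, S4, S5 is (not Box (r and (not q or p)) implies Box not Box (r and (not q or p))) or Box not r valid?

S5-tableau for the negation not ((not Box (r and (not q or p)) implies Box not Box (r and (not q or p))) or Box not r):
1. not ((not Box (r and (not q or p)) implies Box not Box (r and (not q or p))) or Box not r), u
2. not (not Box (r and (not q or p)) implies Box not Box (r and (not q or p))), u   [neg-or-rule on 1]
3. not Box not r, u   [neg-or-rule on 1]
4. not Box (r and (not q or p)), u   [neg-implies-rule on 2]
5. not Box not Box (r and (not q or p)), u   [neg-implies-rule on 2]
6. r, v   [neg-Box-rule on 3: fresh world v, uRv]
7. not (r and (not q or p)), w   [neg-Box-rule on 4: fresh world w, uRw]
8. not (not q or p), w   [neg-and-rule on 7 (branches; this branch)]
9. q, w   [neg-or-rule on 8]
10. not p, w   [neg-or-rule on 8]
11. Box (r and (not q or p)), x   [neg-Box-rule on 5: fresh world x, uRx]
12. r and (not q or p), u   [Box-rule on 11 via xRu]
13. r, u   [and-rule on 12]
14. not q or p, u   [and-rule on 12]
15. r and (not q or p), v   [Box-rule on 11 via xRv]
16. not q or p, v   [and-rule on 15]
17. r and (not q or p), w   [Box-rule on 11 via xRw]
18. r, w   [and-rule on 17]
19. not q or p, w   [and-rule on 17]
20. r and (not q or p), x   [Box-rule on 11 via xRx]
21. r, x   [and-rule on 20]
22. not q or p, x   [and-rule on 20]
23. p, u   [or-rule on 14 (branches; this branch)]
24. p, v   [or-rule on 16 (branches; this branch)]
25. p, w   [or-rule on 19 (branches; this branch)]
Accessibility: uRu, uRv, uRw, uRx, vRu, vRv, vRw, vRx, wRu, wRv, wRw, wRx, xRu, xRv, xRw, xRx
Branch closes: p and not p both at w.
Every branch closes (one shown): valid in S5.
S4-tableau for the negation not ((not Box (r and (not q or p)) implies Box not Box (r and (not q or p))) or Box not r):
1. not ((not Box (r and (not q or p)) implies Box not Box (r and (not q or p))) or Box not r), u
2. not (not Box (r and (not q or p)) implies Box not Box (r and (not q or p))), u   [neg-or-rule on 1]
3. not Box not r, u   [neg-or-rule on 1]
4. not Box (r and (not q or p)), u   [neg-implies-rule on 2]
5. not Box not Box (r and (not q or p)), u   [neg-implies-rule on 2]
6. r, v   [neg-Box-rule on 3: fresh world v, uRv]
7. not (r and (not q or p)), w   [neg-Box-rule on 4: fresh world w, uRw]
8. not (not q or p), w   [neg-and-rule on 7 (branches; this branch)]
9. q, w   [neg-or-rule on 8]
10. not p, w   [neg-or-rule on 8]
11. Box (r and (not q or p)), x   [neg-Box-rule on 5: fresh world x, uRx]
12. r and (not q or p), x   [Box-rule on 11 via xRx]
13. r, x   [and-rule on 12]
14. not q or p, x   [and-rule on 12]
15. p, x   [or-rule on 14 (branches; this branch)]
Accessibility: uRu, uRv, uRw, uRx, vRv, wRw, xRx
Complete open branch: countermodel on an S4-frame, so not valid in S4, nor in K, T (the same frame is also a K-frame and a T-frame).

S5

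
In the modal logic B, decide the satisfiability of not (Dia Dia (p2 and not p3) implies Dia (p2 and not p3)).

Satisfiable

1. not (Dia Dia (p2 and not p3) implies Dia (p2 and not p3)), u
2. Dia Dia (p2 and not p3), u
3. not Dia (p2 and not p3), u
4. not (p2 and not p3), u
5. p3, u
6. Dia (p2 and not p3), v
7. not (p2 and not p3), v
8. p3, v
9. p2 and not p3, w
10. p2, w
11. not p3, w
Accessibility: uRu, uRv, vRu, vRv, vRw, wRv, wRw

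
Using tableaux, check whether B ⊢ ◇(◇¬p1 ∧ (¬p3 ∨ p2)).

Not valid

Tableau for the negation ¬◇(◇¬p1 ∧ (¬p3 ∨ p2)):
1. ¬◇(◇¬p1 ∧ (¬p3 ∨ p2)), w0
2. ¬(◇¬p1 ∧ (¬p3 ∨ p2)), w0   [¬◇-rule on 1 via w0Rw0]
3. ¬(¬p3 ∨ p2), w0   [¬∧-rule on 2 (branches; this branch)]
4. p3, w0   [¬∨-rule on 3]
5. ¬p2, w0   [¬∨-rule on 3]
Accessibility: w0Rw0
The negation has an open branch (countermodel exists).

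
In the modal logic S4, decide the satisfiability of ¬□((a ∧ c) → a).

1. ¬□((a ∧ c) → a), 0
2. ¬((a ∧ c) → a), 1
3. a ∧ c, 1
4. ¬a, 1
5. a, 1
6. c, 1
Accessibility: 0R0, 0R1, 1R1
Branch closes: a and ¬a both at 1.
(One branch shown.) All branches close.

Unsatisfiable (every branch closes)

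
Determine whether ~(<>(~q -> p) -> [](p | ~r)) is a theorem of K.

No, not valid

Tableau for the negation <>(~q -> p) -> [](p | ~r):
1. <>(~q -> p) -> [](p | ~r), u
2. [](p | ~r), u
The negation has an open branch (countermodel exists).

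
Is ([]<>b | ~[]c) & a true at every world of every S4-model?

Tableau for the negation ~(([]<>b | ~[]c) & a):
1. ~(([]<>b | ~[]c) & a), 0
2. ~a, 0   [~&-rule on 1 (branches; this branch)]
Accessibility: 0R0
The negation has an open branch (countermodel exists).

Invalid (countermodel exists)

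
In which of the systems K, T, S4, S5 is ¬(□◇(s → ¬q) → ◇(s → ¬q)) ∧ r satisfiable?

K-tableau for the formula:
1. ¬(□◇(s → ¬q) → ◇(s → ¬q)) ∧ r, 0
2. ¬(□◇(s → ¬q) → ◇(s → ¬q)), 0   [∧-rule on 1]
3. r, 0   [∧-rule on 1]
4. □◇(s → ¬q), 0   [¬→-rule on 2]
5. ¬◇(s → ¬q), 0   [¬→-rule on 2]
Complete open branch: satisfiable in K.
T-tableau for the formula:
1. ¬(□◇(s → ¬q) → ◇(s → ¬q)) ∧ r, 0
2. ¬(□◇(s → ¬q) → ◇(s → ¬q)), 0   [∧-rule on 1]
3. r, 0   [∧-rule on 1]
4. □◇(s → ¬q), 0   [¬→-rule on 2]
5. ¬◇(s → ¬q), 0   [¬→-rule on 2]
6. ◇(s → ¬q), 0   [□-rule on 4 via 0R0]
7. ¬(s → ¬q), 0   [¬◇-rule on 5 via 0R0]
8. s, 0   [¬→-rule on 7]
9. q, 0   [¬→-rule on 7]
10. s → ¬q, 1   [◇-rule on 6: fresh world 1, 0R1]
11. ◇(s → ¬q), 1   [□-rule on 4 via 0R1]
12. ¬(s → ¬q), 1   [¬◇-rule on 5 via 0R1]
13. s, 1   [¬→-rule on 12]
14. q, 1   [¬→-rule on 12]
15. ¬q, 1   [→-rule on 10 (branches; this branch)]
Accessibility: 0R0, 0R1, 1R1
Branch closes: q and ¬q both at 1.
Every branch closes (one shown): unsatisfiable in T, hence also in S4, S5 (every S4/S5-frame is a T-frame).

K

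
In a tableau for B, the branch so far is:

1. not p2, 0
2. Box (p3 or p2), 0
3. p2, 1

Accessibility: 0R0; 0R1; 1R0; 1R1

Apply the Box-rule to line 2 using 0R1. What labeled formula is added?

p3 or p2, 1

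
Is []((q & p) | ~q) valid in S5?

Not valid

Tableau for the negation ~[]((q & p) | ~q):
1. ~[]((q & p) | ~q), w0
2. ~((q & p) | ~q), w1
3. ~(q & p), w1
4. q, w1
5. ~p, w1
Accessibility: w0Rw0, w0Rw1, w1Rw0, w1Rw1
The negation has an open branch (countermodel exists).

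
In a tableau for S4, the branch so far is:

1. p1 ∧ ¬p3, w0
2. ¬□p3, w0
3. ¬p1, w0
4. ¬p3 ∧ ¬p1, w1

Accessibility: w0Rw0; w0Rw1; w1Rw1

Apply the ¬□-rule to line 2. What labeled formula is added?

a fresh world w2 with w0Rw2, and ¬p3 at w2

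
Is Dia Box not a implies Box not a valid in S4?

Not valid

Tableau for the negation not (Dia Box not a implies Box not a):
1. not (Dia Box not a implies Box not a), u
2. Dia Box not a, u   [neg-implies-rule on 1]
3. not Box not a, u   [neg-implies-rule on 1]
4. Box not a, v   [Dia-rule on 2: fresh world v, uRv]
5. not a, v   [Box-rule on 4 via vRv]
6. a, w   [neg-Box-rule on 3: fresh world w, uRw]
Accessibility: uRu, uRv, uRw, vRv, wRw
The negation has an open branch (countermodel exists).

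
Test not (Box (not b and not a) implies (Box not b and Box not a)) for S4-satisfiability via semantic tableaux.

Unsatisfiable (every branch closes)

1. not (Box (not b and not a) implies (Box not b and Box not a)), w0
2. Box (not b and not a), w0
3. not (Box not b and Box not a), w0
4. not b and not a, w0
5. not b, w0
6. not a, w0
7. not Box not a, w0
8. a, w1
9. not b and not a, w1
10. not b, w1
11. not a, w1
Accessibility: w0Rw0, w0Rw1, w1Rw1
Branch closes: a and not a both at w1.
All branches of the tableau close; one closing branch shown above.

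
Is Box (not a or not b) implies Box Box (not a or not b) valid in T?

Tableau for the negation not (Box (not a or not b) implies Box Box (not a or not b)):
1. not (Box (not a or not b) implies Box Box (not a or not b)), u
2. Box (not a or not b), u   [neg-implies-rule on 1]
3. not Box Box (not a or not b), u   [neg-implies-rule on 1]
4. not a or not b, u   [Box-rule on 2 via uRu]
5. not b, u   [or-rule on 4 (branches; this branch)]
6. not Box (not a or not b), v   [neg-Box-rule on 3: fresh world v, uRv]
7. not a or not b, v   [Box-rule on 2 via uRv]
8. not b, v   [or-rule on 7 (branches; this branch)]
9. not (not a or not b), w   [neg-Box-rule on 6: fresh world w, vRw]
10. a, w   [neg-or-rule on 9]
11. b, w   [neg-or-rule on 9]
Accessibility: uRu, uRv, vRv, vRw, wRw
The negation has an open branch (countermodel exists).

Not valid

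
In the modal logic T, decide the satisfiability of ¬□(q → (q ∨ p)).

1. ¬□(q → (q ∨ p)), 0
2. ¬(q → (q ∨ p)), 1
3. q, 1
4. ¬(q ∨ p), 1
5. ¬q, 1
6. ¬p, 1
Accessibility: 0R0, 0R1, 1R1
Branch closes: q and ¬q both at 1.
(One branch shown.) All branches close.

Unsatisfiable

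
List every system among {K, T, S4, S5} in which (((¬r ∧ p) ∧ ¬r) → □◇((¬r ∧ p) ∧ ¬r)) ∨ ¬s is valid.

S5

S4-tableau for the negation ¬((((¬r ∧ p) ∧ ¬r) → □◇((¬r ∧ p) ∧ ¬r)) ∨ ¬s):
1. ¬((((¬r ∧ p) ∧ ¬r) → □◇((¬r ∧ p) ∧ ¬r)) ∨ ¬s), 0
2. ¬(((¬r ∧ p) ∧ ¬r) → □◇((¬r ∧ p) ∧ ¬r)), 0
3. s, 0
4. (¬r ∧ p) ∧ ¬r, 0
5. ¬□◇((¬r ∧ p) ∧ ¬r), 0
6. ¬r ∧ p, 0
7. ¬r, 0
8. p, 0
9. ¬◇((¬r ∧ p) ∧ ¬r), 1
10. ¬((¬r ∧ p) ∧ ¬r), 1
11. r, 1
Accessibility: 0R0, 0R1, 1R1
Complete open branch: countermodel on an S4-frame, so not valid in S4, nor in K, T (the same frame is also a K-frame and a T-frame).
S5-tableau for the negation ¬((((¬r ∧ p) ∧ ¬r) → □◇((¬r ∧ p) ∧ ¬r)) ∨ ¬s):
1. ¬((((¬r ∧ p) ∧ ¬r) → □◇((¬r ∧ p) ∧ ¬r)) ∨ ¬s), 0
2. ¬(((¬r ∧ p) ∧ ¬r) → □◇((¬r ∧ p) ∧ ¬r)), 0
3. s, 0
4. (¬r ∧ p) ∧ ¬r, 0
5. ¬□◇((¬r ∧ p) ∧ ¬r), 0
6. ¬r ∧ p, 0
7. ¬r, 0
8. p, 0
9. ¬◇((¬r ∧ p) ∧ ¬r), 1
10. ¬((¬r ∧ p) ∧ ¬r), 0
11. ¬((¬r ∧ p) ∧ ¬r), 1
12. ¬(¬r ∧ p), 0
13. r, 1
14. ¬p, 0
Accessibility: 0R0, 0R1, 1R0, 1R1
Branch closes: p and ¬p both at 0.
Every branch closes (one shown): valid in S5.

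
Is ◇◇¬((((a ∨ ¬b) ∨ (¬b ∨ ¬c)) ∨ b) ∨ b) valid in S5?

Tableau for the negation ¬◇◇¬((((a ∨ ¬b) ∨ (¬b ∨ ¬c)) ∨ b) ∨ b):
1. ¬◇◇¬((((a ∨ ¬b) ∨ (¬b ∨ ¬c)) ∨ b) ∨ b), w0
2. ¬◇¬((((a ∨ ¬b) ∨ (¬b ∨ ¬c)) ∨ b) ∨ b), w0   [¬◇-rule on 1 via w0Rw0]
3. (((a ∨ ¬b) ∨ (¬b ∨ ¬c)) ∨ b) ∨ b, w0   [¬◇-rule on 2 via w0Rw0]
4. b, w0   [∨-rule on 3 (branches; this branch)]
Accessibility: w0Rw0
The negation has an open branch (countermodel exists).

Invalid (countermodel exists)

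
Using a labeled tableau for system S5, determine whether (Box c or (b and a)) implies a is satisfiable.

1. (Box c or (b and a)) implies a, u
2. a, u
Accessibility: uRu

Satisfiable (open branch found)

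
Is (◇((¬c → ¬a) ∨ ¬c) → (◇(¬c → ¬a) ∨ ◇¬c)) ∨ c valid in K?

Yes, valid

Tableau for the negation ¬((◇((¬c → ¬a) ∨ ¬c) → (◇(¬c → ¬a) ∨ ◇¬c)) ∨ c):
1. ¬((◇((¬c → ¬a) ∨ ¬c) → (◇(¬c → ¬a) ∨ ◇¬c)) ∨ c), 0
2. ¬(◇((¬c → ¬a) ∨ ¬c) → (◇(¬c → ¬a) ∨ ◇¬c)), 0
3. ¬c, 0
4. ◇((¬c → ¬a) ∨ ¬c), 0
5. ¬(◇(¬c → ¬a) ∨ ◇¬c), 0
6. ¬◇(¬c → ¬a), 0
7. ¬◇¬c, 0
8. (¬c → ¬a) ∨ ¬c, 1
9. ¬(¬c → ¬a), 1
10. ¬c, 1
11. a, 1
12. c, 1
Accessibility: 0R1
Branch closes: c and ¬c both at 1.
All branches of the negation close; one closing branch shown above.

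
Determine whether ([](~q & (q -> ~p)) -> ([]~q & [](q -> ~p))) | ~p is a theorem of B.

Yes, valid

Tableau for the negation ~(([](~q & (q -> ~p)) -> ([]~q & [](q -> ~p))) | ~p):
1. ~(([](~q & (q -> ~p)) -> ([]~q & [](q -> ~p))) | ~p), 0
2. ~([](~q & (q -> ~p)) -> ([]~q & [](q -> ~p))), 0   [~|-rule on 1]
3. p, 0   [~|-rule on 1]
4. [](~q & (q -> ~p)), 0   [~->-rule on 2]
5. ~([]~q & [](q -> ~p)), 0   [~->-rule on 2]
6. ~q & (q -> ~p), 0   [[]-rule on 4 via 0R0]
7. ~q, 0   [&-rule on 6]
8. q -> ~p, 0   [&-rule on 6]
9. ~[](q -> ~p), 0   [~&-rule on 5 (branches; this branch)]
10. ~(q -> ~p), 1   [~[]-rule on 9: fresh world 1, 0R1]
11. q, 1   [~->-rule on 10]
12. p, 1   [~->-rule on 10]
13. ~q & (q -> ~p), 1   [[]-rule on 4 via 0R1]
14. ~q, 1   [&-rule on 13]
15. q -> ~p, 1   [&-rule on 13]
Accessibility: 0R0, 0R1, 1R0, 1R1
Branch closes: q and ~q both at 1.
Every branch of the negation's tableau closes; the branch above is one of them.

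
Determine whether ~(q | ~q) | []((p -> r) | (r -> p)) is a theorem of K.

Valid in K

Tableau for the negation ~(~(q | ~q) | []((p -> r) | (r -> p))):
1. ~(~(q | ~q) | []((p -> r) | (r -> p))), u
2. q | ~q, u   [~|-rule on 1]
3. ~[]((p -> r) | (r -> p)), u   [~|-rule on 1]
4. ~q, u   [|-rule on 2 (branches; this branch)]
5. ~((p -> r) | (r -> p)), v   [~[]-rule on 3: fresh world v, uRv]
6. ~(p -> r), v   [~|-rule on 5]
7. ~(r -> p), v   [~|-rule on 5]
8. p, v   [~->-rule on 6]
9. ~r, v   [~->-rule on 6]
10. r, v   [~->-rule on 7]
11. ~p, v   [~->-rule on 7]
Accessibility: uRv
Branch closes: r and ~r both at v.
Every branch of the negation's tableau closes; the branch above is one of them.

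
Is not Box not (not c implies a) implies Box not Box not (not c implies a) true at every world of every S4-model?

Tableau for the negation not (not Box not (not c implies a) implies Box not Box not (not c implies a)):
1. not (not Box not (not c implies a) implies Box not Box not (not c implies a)), u
2. not Box not (not c implies a), u
3. not Box not Box not (not c implies a), u
4. not c implies a, v
5. a, v
6. Box not (not c implies a), w
7. not (not c implies a), w
8. not c, w
9. not a, w
Accessibility: uRu, uRv, uRw, vRv, wRw
The negation has an open branch (countermodel exists).

Invalid (countermodel exists)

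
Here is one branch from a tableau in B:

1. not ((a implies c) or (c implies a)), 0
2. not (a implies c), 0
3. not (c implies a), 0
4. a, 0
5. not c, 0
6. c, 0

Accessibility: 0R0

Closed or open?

Both c and not c appear at 0.

Closed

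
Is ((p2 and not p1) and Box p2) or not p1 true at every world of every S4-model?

Tableau for the negation not (((p2 and not p1) and Box p2) or not p1):
1. not (((p2 and not p1) and Box p2) or not p1), 0
2. not ((p2 and not p1) and Box p2), 0
3. p1, 0
4. not Box p2, 0
5. not p2, 1
Accessibility: 0R0, 0R1, 1R1
The negation has an open branch (countermodel exists).

Not valid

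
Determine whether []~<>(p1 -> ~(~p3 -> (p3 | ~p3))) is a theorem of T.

Tableau for the negation ~[]~<>(p1 -> ~(~p3 -> (p3 | ~p3))):
1. ~[]~<>(p1 -> ~(~p3 -> (p3 | ~p3))), 0
2. <>(p1 -> ~(~p3 -> (p3 | ~p3))), 1
3. p1 -> ~(~p3 -> (p3 | ~p3)), 2
4. ~p1, 2
Accessibility: 0R0, 0R1, 1R1, 1R2, 2R2
The negation has an open branch (countermodel exists).

Invalid (countermodel exists)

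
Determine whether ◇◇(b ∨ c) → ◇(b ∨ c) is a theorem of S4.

Valid

Tableau for the negation ¬(◇◇(b ∨ c) → ◇(b ∨ c)):
1. ¬(◇◇(b ∨ c) → ◇(b ∨ c)), w0
2. ◇◇(b ∨ c), w0
3. ¬◇(b ∨ c), w0
4. ¬(b ∨ c), w0
5. ¬b, w0
6. ¬c, w0
7. ◇(b ∨ c), w1
8. ¬(b ∨ c), w1
9. ¬b, w1
10. ¬c, w1
11. b ∨ c, w2
12. ¬(b ∨ c), w2
13. ¬b, w2
14. ¬c, w2
15. c, w2
Accessibility: w0Rw0, w0Rw1, w0Rw2, w1Rw1, w1Rw2, w2Rw2
Branch closes: c and ¬c both at w2.
All branches of the negation close; one closing branch shown above.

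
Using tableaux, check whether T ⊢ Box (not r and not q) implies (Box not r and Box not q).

Tableau for the negation not (Box (not r and not q) implies (Box not r and Box not q)):
1. not (Box (not r and not q) implies (Box not r and Box not q)), 0
2. Box (not r and not q), 0   [neg-implies-rule on 1]
3. not (Box not r and Box not q), 0   [neg-implies-rule on 1]
4. not r and not q, 0   [Box-rule on 2 via 0R0]
5. not r, 0   [and-rule on 4]
6. not q, 0   [and-rule on 4]
7. not Box not q, 0   [neg-and-rule on 3 (branches; this branch)]
8. q, 1   [neg-Box-rule on 7: fresh world 1, 0R1]
9. not r and not q, 1   [Box-rule on 2 via 0R1]
10. not r, 1   [and-rule on 9]
11. not q, 1   [and-rule on 9]
Accessibility: 0R0, 0R1, 1R1
Branch closes: q and not q both at 1.
Every branch of the negation's tableau closes; the branch above is one of them.

Valid in T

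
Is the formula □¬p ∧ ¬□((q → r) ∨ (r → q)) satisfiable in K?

1. □¬p ∧ ¬□((q → r) ∨ (r → q)), u
2. □¬p, u
3. ¬□((q → r) ∨ (r → q)), u
4. ¬((q → r) ∨ (r → q)), v
5. ¬(q → r), v
6. ¬(r → q), v
7. q, v
8. ¬r, v
9. r, v
10. ¬q, v
Accessibility: uRv
Branch closes: r and ¬r both at v.
All branches of the tableau close; one closing branch shown above.

Unsatisfiable (every branch closes)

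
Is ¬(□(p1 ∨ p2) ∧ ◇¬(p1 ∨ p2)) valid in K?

Tableau for the negation □(p1 ∨ p2) ∧ ◇¬(p1 ∨ p2):
1. □(p1 ∨ p2) ∧ ◇¬(p1 ∨ p2), u
2. □(p1 ∨ p2), u
3. ◇¬(p1 ∨ p2), u
4. ¬(p1 ∨ p2), v
5. ¬p1, v
6. ¬p2, v
7. p1 ∨ p2, v
8. p2, v
Accessibility: uRv
Branch closes: p2 and ¬p2 both at v.
Every branch of the negation's tableau closes; the branch above is one of them.

Valid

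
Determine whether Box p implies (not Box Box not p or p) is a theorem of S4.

Valid in S4

Tableau for the negation not (Box p implies (not Box Box not p or p)):
1. not (Box p implies (not Box Box not p or p)), w0
2. Box p, w0
3. not (not Box Box not p or p), w0
4. Box Box not p, w0
5. not p, w0
6. p, w0
Accessibility: w0Rw0
Branch closes: p and not p both at w0.
Every branch of the negation's tableau closes; the branch above is one of them.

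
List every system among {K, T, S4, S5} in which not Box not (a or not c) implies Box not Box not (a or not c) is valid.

S4-tableau for the negation not (not Box not (a or not c) implies Box not Box not (a or not c)):
1. not (not Box not (a or not c) implies Box not Box not (a or not c)), u
2. not Box not (a or not c), u   [neg-implies-rule on 1]
3. not Box not Box not (a or not c), u   [neg-implies-rule on 1]
4. a or not c, v   [neg-Box-rule on 2: fresh world v, uRv]
5. not c, v   [or-rule on 4 (branches; this branch)]
6. Box not (a or not c), w   [neg-Box-rule on 3: fresh world w, uRw]
7. not (a or not c), w   [Box-rule on 6 via wRw]
8. not a, w   [neg-or-rule on 7]
9. c, w   [neg-or-rule on 7]
Accessibility: uRu, uRv, uRw, vRv, wRw
Complete open branch: countermodel on an S4-frame, so not valid in S4, nor in K, T (the same frame is also a K-frame and a T-frame).
S5-tableau for the negation not (not Box not (a or not c) implies Box not Box not (a or not c)):
1. not (not Box not (a or not c) implies Box not Box not (a or not c)), u
2. not Box not (a or not c), u   [neg-implies-rule on 1]
3. not Box not Box not (a or not c), u   [neg-implies-rule on 1]
4. a or not c, v   [neg-Box-rule on 2: fresh world v, uRv]
5. not c, v   [or-rule on 4 (branches; this branch)]
6. Box not (a or not c), w   [neg-Box-rule on 3: fresh world w, uRw]
7. not (a or not c), u   [Box-rule on 6 via wRu]
8. not a, u   [neg-or-rule on 7]
9. c, u   [neg-or-rule on 7]
10. not (a or not c), v   [Box-rule on 6 via wRv]
11. not a, v   [neg-or-rule on 10]
12. c, v   [neg-or-rule on 10]
Accessibility: uRu, uRv, uRw, vRu, vRv, vRw, wRu, wRv, wRw
Branch closes: c and not c both at v.
Every branch closes (one shown): valid in S5.

S5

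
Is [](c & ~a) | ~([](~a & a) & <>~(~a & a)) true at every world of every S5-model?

Valid in S5

Tableau for the negation ~([](c & ~a) | ~([](~a & a) & <>~(~a & a))):
1. ~([](c & ~a) | ~([](~a & a) & <>~(~a & a))), 0
2. ~[](c & ~a), 0   [~|-rule on 1]
3. [](~a & a) & <>~(~a & a), 0   [~|-rule on 1]
4. [](~a & a), 0   [&-rule on 3]
5. <>~(~a & a), 0   [&-rule on 3]
6. ~a & a, 0   [[]-rule on 4 via 0R0]
7. ~a, 0   [&-rule on 6]
8. a, 0   [&-rule on 6]
Accessibility: 0R0
Branch closes: a and ~a both at 0.
Every branch of the negation's tableau closes; the branch above is one of them.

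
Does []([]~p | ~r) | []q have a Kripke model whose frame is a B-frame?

Satisfiable

1. []([]~p | ~r) | []q, u
2. []q, u
3. q, u
Accessibility: uRu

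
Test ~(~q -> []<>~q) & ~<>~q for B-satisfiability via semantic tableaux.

No, unsatisfiable

1. ~(~q -> []<>~q) & ~<>~q, 0
2. ~(~q -> []<>~q), 0
3. ~<>~q, 0
4. ~q, 0
5. ~[]<>~q, 0
6. q, 0
Accessibility: 0R0
Branch closes: q and ~q both at 0.
(One branch shown.) All branches close.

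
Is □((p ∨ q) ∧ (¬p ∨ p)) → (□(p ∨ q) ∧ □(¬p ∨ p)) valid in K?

Valid in K

Tableau for the negation ¬(□((p ∨ q) ∧ (¬p ∨ p)) → (□(p ∨ q) ∧ □(¬p ∨ p))):
1. ¬(□((p ∨ q) ∧ (¬p ∨ p)) → (□(p ∨ q) ∧ □(¬p ∨ p))), w0
2. □((p ∨ q) ∧ (¬p ∨ p)), w0
3. ¬(□(p ∨ q) ∧ □(¬p ∨ p)), w0
4. ¬□(p ∨ q), w0
5. ¬(p ∨ q), w1
6. ¬p, w1
7. ¬q, w1
8. (p ∨ q) ∧ (¬p ∨ p), w1
9. p ∨ q, w1
10. ¬p ∨ p, w1
11. q, w1
Accessibility: w0Rw1
Branch closes: q and ¬q both at w1.
Every branch of the negation's tableau closes; the branch above is one of them.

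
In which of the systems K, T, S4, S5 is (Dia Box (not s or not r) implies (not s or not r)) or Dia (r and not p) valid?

S5

S4-tableau for the negation not ((Dia Box (not s or not r) implies (not s or not r)) or Dia (r and not p)):
1. not ((Dia Box (not s or not r) implies (not s or not r)) or Dia (r and not p)), w0
2. not (Dia Box (not s or not r) implies (not s or not r)), w0   [neg-or-rule on 1]
3. not Dia (r and not p), w0   [neg-or-rule on 1]
4. Dia Box (not s or not r), w0   [neg-implies-rule on 2]
5. not (not s or not r), w0   [neg-implies-rule on 2]
6. s, w0   [neg-or-rule on 5]
7. r, w0   [neg-or-rule on 5]
8. not (r and not p), w0   [neg-Dia-rule on 3 via w0Rw0]
9. p, w0   [neg-and-rule on 8 (branches; this branch)]
10. Box (not s or not r), w1   [Dia-rule on 4: fresh world w1, w0Rw1]
11. not (r and not p), w1   [neg-Dia-rule on 3 via w0Rw1]
12. not s or not r, w1   [Box-rule on 10 via w1Rw1]
13. p, w1   [neg-and-rule on 11 (branches; this branch)]
14. not r, w1   [or-rule on 12 (branches; this branch)]
Accessibility: w0Rw0, w0Rw1, w1Rw1
Complete open branch: countermodel on an S4-frame, so not valid in S4, nor in K, T (the same frame is also a K-frame and a T-frame).
S5-tableau for the negation not ((Dia Box (not s or not r) implies (not s or not r)) or Dia (r and not p)):
1. not ((Dia Box (not s or not r) implies (not s or not r)) or Dia (r and not p)), w0
2. not (Dia Box (not s or not r) implies (not s or not r)), w0   [neg-or-rule on 1]
3. not Dia (r and not p), w0   [neg-or-rule on 1]
4. Dia Box (not s or not r), w0   [neg-implies-rule on 2]
5. not (not s or not r), w0   [neg-implies-rule on 2]
6. s, w0   [neg-or-rule on 5]
7. r, w0   [neg-or-rule on 5]
8. not (r and not p), w0   [neg-Dia-rule on 3 via w0Rw0]
9. p, w0   [neg-and-rule on 8 (branches; this branch)]
10. Box (not s or not r), w1   [Dia-rule on 4: fresh world w1, w0Rw1]
11. not (r and not p), w1   [neg-Dia-rule on 3 via w0Rw1]
12. not s or not r, w0   [Box-rule on 10 via w1Rw0]
13. not s or not r, w1   [Box-rule on 10 via w1Rw1]
14. p, w1   [neg-and-rule on 11 (branches; this branch)]
15. not r, w0   [or-rule on 12 (branches; this branch)]
Accessibility: w0Rw0, w0Rw1, w1Rw0, w1Rw1
Branch closes: r and not r both at w0.
Every branch closes (one shown): valid in S5.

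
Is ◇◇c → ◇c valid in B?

No, not valid

Tableau for the negation ¬(◇◇c → ◇c):
1. ¬(◇◇c → ◇c), w0
2. ◇◇c, w0   [¬→-rule on 1]
3. ¬◇c, w0   [¬→-rule on 1]
4. ¬c, w0   [¬◇-rule on 3 via w0Rw0]
5. ◇c, w1   [◇-rule on 2: fresh world w1, w0Rw1]
6. ¬c, w1   [¬◇-rule on 3 via w0Rw1]
7. c, w2   [◇-rule on 5: fresh world w2, w1Rw2]
Accessibility: w0Rw0, w0Rw1, w1Rw0, w1Rw1, w1Rw2, w2Rw1, w2Rw2
The negation has an open branch (countermodel exists).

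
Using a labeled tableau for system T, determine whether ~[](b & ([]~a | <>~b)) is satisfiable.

1. ~[](b & ([]~a | <>~b)), 0
2. ~(b & ([]~a | <>~b)), 1
3. ~([]~a | <>~b), 1
4. ~[]~a, 1
5. ~<>~b, 1
6. b, 1
7. a, 2
8. b, 2
Accessibility: 0R0, 0R1, 1R1, 1R2, 2R2

Yes, satisfiable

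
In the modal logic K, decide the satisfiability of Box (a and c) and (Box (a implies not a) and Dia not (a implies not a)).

Unsatisfiable

1. Box (a and c) and (Box (a implies not a) and Dia not (a implies not a)), 0
2. Box (a and c), 0
3. Box (a implies not a) and Dia not (a implies not a), 0
4. Box (a implies not a), 0
5. Dia not (a implies not a), 0
6. not (a implies not a), 1
7. a, 1
8. a and c, 1
9. c, 1
10. a implies not a, 1
11. not a, 1
Accessibility: 0R1
Branch closes: a and not a both at 1.
Every branch closes; the branch above is one of them.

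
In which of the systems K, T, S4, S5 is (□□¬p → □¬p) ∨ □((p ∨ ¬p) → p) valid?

T, S4, S5

T-tableau for the negation ¬((□□¬p → □¬p) ∨ □((p ∨ ¬p) → p)):
1. ¬((□□¬p → □¬p) ∨ □((p ∨ ¬p) → p)), u
2. ¬(□□¬p → □¬p), u
3. ¬□((p ∨ ¬p) → p), u
4. □□¬p, u
5. ¬□¬p, u
6. □¬p, u
7. ¬p, u
8. ¬((p ∨ ¬p) → p), v
9. p ∨ ¬p, v
10. ¬p, v
11. □¬p, v
12. p, w
13. □¬p, w
14. ¬p, w
Accessibility: uRu, uRv, uRw, vRv, wRw
Branch closes: p and ¬p both at w.
Every branch closes (one shown): valid in T, hence also in S4, S5 (every theorem of T is a theorem of S4 and S5).
K-tableau for the negation ¬((□□¬p → □¬p) ∨ □((p ∨ ¬p) → p)):
1. ¬((□□¬p → □¬p) ∨ □((p ∨ ¬p) → p)), u
2. ¬(□□¬p → □¬p), u
3. ¬□((p ∨ ¬p) → p), u
4. □□¬p, u
5. ¬□¬p, u
6. ¬((p ∨ ¬p) → p), v
7. p ∨ ¬p, v
8. ¬p, v
9. □¬p, v
10. p, w
11. □¬p, w
Accessibility: uRv, uRw
Complete open branch: countermodel on a K-frame, so not valid in K.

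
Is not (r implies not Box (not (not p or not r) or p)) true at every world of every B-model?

Invalid (countermodel exists)

Tableau for the negation r implies not Box (not (not p or not r) or p):
1. r implies not Box (not (not p or not r) or p), w0
2. not Box (not (not p or not r) or p), w0   [implies-rule on 1 (branches; this branch)]
3. not (not (not p or not r) or p), w1   [neg-Box-rule on 2: fresh world w1, w0Rw1]
4. not p or not r, w1   [neg-or-rule on 3]
5. not p, w1   [neg-or-rule on 3]
6. not r, w1   [or-rule on 4 (branches; this branch)]
Accessibility: w0Rw0, w0Rw1, w1Rw0, w1Rw1
The negation has an open branch (countermodel exists).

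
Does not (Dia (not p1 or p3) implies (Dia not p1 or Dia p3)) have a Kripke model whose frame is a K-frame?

1. not (Dia (not p1 or p3) implies (Dia not p1 or Dia p3)), w0
2. Dia (not p1 or p3), w0
3. not (Dia not p1 or Dia p3), w0
4. not Dia not p1, w0
5. not Dia p3, w0
6. not p1 or p3, w1
7. p1, w1
8. not p3, w1
9. p3, w1
Accessibility: w0Rw1
Branch closes: p3 and not p3 both at w1.
(One branch shown.) All branches close.

Unsatisfiable (every branch closes)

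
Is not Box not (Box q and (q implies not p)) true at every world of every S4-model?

Invalid (countermodel exists)

Tableau for the negation Box not (Box q and (q implies not p)):
1. Box not (Box q and (q implies not p)), w0
2. not (Box q and (q implies not p)), w0
3. not (q implies not p), w0
4. q, w0
5. p, w0
Accessibility: w0Rw0
The negation has an open branch (countermodel exists).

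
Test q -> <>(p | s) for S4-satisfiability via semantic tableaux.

Yes, satisfiable

1. q -> <>(p | s), w0
2. <>(p | s), w0
3. p | s, w1
4. s, w1
Accessibility: w0Rw0, w0Rw1, w1Rw1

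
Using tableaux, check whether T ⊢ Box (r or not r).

Tableau for the negation not Box (r or not r):
1. not Box (r or not r), u
2. not (r or not r), v   [neg-Box-rule on 1: fresh world v, uRv]
3. not r, v   [neg-or-rule on 2]
4. r, v   [neg-or-rule on 2]
Accessibility: uRu, uRv, vRv
Branch closes: r and not r both at v.
All branches of the negation close; one closing branch shown above.

Yes, valid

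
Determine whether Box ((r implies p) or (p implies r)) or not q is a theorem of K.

Tableau for the negation not (Box ((r implies p) or (p implies r)) or not q):
1. not (Box ((r implies p) or (p implies r)) or not q), u
2. not Box ((r implies p) or (p implies r)), u   [neg-or-rule on 1]
3. q, u   [neg-or-rule on 1]
4. not ((r implies p) or (p implies r)), v   [neg-Box-rule on 2: fresh world v, uRv]
5. not (r implies p), v   [neg-or-rule on 4]
6. not (p implies r), v   [neg-or-rule on 4]
7. r, v   [neg-implies-rule on 5]
8. not p, v   [neg-implies-rule on 5]
9. p, v   [neg-implies-rule on 6]
10. not r, v   [neg-implies-rule on 6]
Accessibility: uRv
Branch closes: p and not p both at v.
All branches of the negation close; one closing branch shown above.

Yes, valid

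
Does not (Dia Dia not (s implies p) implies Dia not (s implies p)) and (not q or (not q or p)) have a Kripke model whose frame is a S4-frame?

Unsatisfiable

1. not (Dia Dia not (s implies p) implies Dia not (s implies p)) and (not q or (not q or p)), 0
2. not (Dia Dia not (s implies p) implies Dia not (s implies p)), 0   [and-rule on 1]
3. not q or (not q or p), 0   [and-rule on 1]
4. Dia Dia not (s implies p), 0   [neg-implies-rule on 2]
5. not Dia not (s implies p), 0   [neg-implies-rule on 2]
6. s implies p, 0   [neg-Dia-rule on 5 via 0R0]
7. not q or p, 0   [or-rule on 3 (branches; this branch)]
8. p, 0   [implies-rule on 6 (branches; this branch)]
9. Dia not (s implies p), 1   [Dia-rule on 4: fresh world 1, 0R1]
10. s implies p, 1   [neg-Dia-rule on 5 via 0R1]
11. p, 1   [implies-rule on 10 (branches; this branch)]
12. not (s implies p), 2   [Dia-rule on 9: fresh world 2, 1R2]
13. s, 2   [neg-implies-rule on 12]
14. not p, 2   [neg-implies-rule on 12]
15. s implies p, 2   [neg-Dia-rule on 5 via 0R2]
16. p, 2   [implies-rule on 15 (branches; this branch)]
Accessibility: 0R0, 0R1, 0R2, 1R1, 1R2, 2R2
Branch closes: p and not p both at 2.
Every branch closes; the branch above is one of them.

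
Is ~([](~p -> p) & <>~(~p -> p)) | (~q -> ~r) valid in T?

Tableau for the negation ~(~([](~p -> p) & <>~(~p -> p)) | (~q -> ~r)):
1. ~(~([](~p -> p) & <>~(~p -> p)) | (~q -> ~r)), w0
2. [](~p -> p) & <>~(~p -> p), w0
3. ~(~q -> ~r), w0
4. [](~p -> p), w0
5. <>~(~p -> p), w0
6. ~q, w0
7. r, w0
8. ~p -> p, w0
9. p, w0
10. ~(~p -> p), w1
11. ~p, w1
12. ~p -> p, w1
13. p, w1
Accessibility: w0Rw0, w0Rw1, w1Rw1
Branch closes: p and ~p both at w1.
Every branch of the negation's tableau closes; the branch above is one of them.

Valid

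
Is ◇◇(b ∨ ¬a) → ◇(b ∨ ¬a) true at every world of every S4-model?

Tableau for the negation ¬(◇◇(b ∨ ¬a) → ◇(b ∨ ¬a)):
1. ¬(◇◇(b ∨ ¬a) → ◇(b ∨ ¬a)), u
2. ◇◇(b ∨ ¬a), u
3. ¬◇(b ∨ ¬a), u
4. ¬(b ∨ ¬a), u
5. ¬b, u
6. a, u
7. ◇(b ∨ ¬a), v
8. ¬(b ∨ ¬a), v
9. ¬b, v
10. a, v
11. b ∨ ¬a, w
12. ¬(b ∨ ¬a), w
13. ¬b, w
14. a, w
15. ¬a, w
Accessibility: uRu, uRv, uRw, vRv, vRw, wRw
Branch closes: a and ¬a both at w.
Every branch of the negation's tableau closes; the branch above is one of them.

Yes, valid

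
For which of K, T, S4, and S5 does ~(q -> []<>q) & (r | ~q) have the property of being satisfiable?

K, T, S4

S4-tableau for the formula:
1. ~(q -> []<>q) & (r | ~q), w0
2. ~(q -> []<>q), w0
3. r | ~q, w0
4. q, w0
5. ~[]<>q, w0
6. r, w0
7. ~<>q, w1
8. ~q, w1
Accessibility: w0Rw0, w0Rw1, w1Rw1
Complete open branch: satisfiable in S4, hence also in K, T (this S4-model is also a K-model and a T-model).
S5-tableau for the formula:
1. ~(q -> []<>q) & (r | ~q), w0
2. ~(q -> []<>q), w0
3. r | ~q, w0
4. q, w0
5. ~[]<>q, w0
6. r, w0
7. ~<>q, w1
8. ~q, w0
Accessibility: w0Rw0, w0Rw1, w1Rw0, w1Rw1
Branch closes: q and ~q both at w0.
Every branch closes (one shown): unsatisfiable in S5.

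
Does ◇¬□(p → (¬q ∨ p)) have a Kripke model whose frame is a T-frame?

1. ◇¬□(p → (¬q ∨ p)), u
2. ¬□(p → (¬q ∨ p)), v   [◇-rule on 1: fresh world v, uRv]
3. ¬(p → (¬q ∨ p)), w   [¬□-rule on 2: fresh world w, vRw]
4. p, w   [¬→-rule on 3]
5. ¬(¬q ∨ p), w   [¬→-rule on 3]
6. q, w   [¬∨-rule on 5]
7. ¬p, w   [¬∨-rule on 5]
Accessibility: uRu, uRv, vRv, vRw, wRw
Branch closes: p and ¬p both at w.
All branches of the tableau close; one closing branch shown above.

Unsatisfiable (every branch closes)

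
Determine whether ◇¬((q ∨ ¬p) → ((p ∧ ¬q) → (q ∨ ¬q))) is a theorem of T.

Invalid (countermodel exists)

Tableau for the negation ¬◇¬((q ∨ ¬p) → ((p ∧ ¬q) → (q ∨ ¬q))):
1. ¬◇¬((q ∨ ¬p) → ((p ∧ ¬q) → (q ∨ ¬q))), w0
2. (q ∨ ¬p) → ((p ∧ ¬q) → (q ∨ ¬q)), w0
3. (p ∧ ¬q) → (q ∨ ¬q), w0
4. q ∨ ¬q, w0
5. ¬q, w0
Accessibility: w0Rw0
The negation has an open branch (countermodel exists).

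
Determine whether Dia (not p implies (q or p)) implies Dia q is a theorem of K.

No, not valid

Tableau for the negation not (Dia (not p implies (q or p)) implies Dia q):
1. not (Dia (not p implies (q or p)) implies Dia q), u
2. Dia (not p implies (q or p)), u   [neg-implies-rule on 1]
3. not Dia q, u   [neg-implies-rule on 1]
4. not p implies (q or p), v   [Dia-rule on 2: fresh world v, uRv]
5. not q, v   [neg-Dia-rule on 3 via uRv]
6. q or p, v   [implies-rule on 4 (branches; this branch)]
7. p, v   [or-rule on 6 (branches; this branch)]
Accessibility: uRv
The negation has an open branch (countermodel exists).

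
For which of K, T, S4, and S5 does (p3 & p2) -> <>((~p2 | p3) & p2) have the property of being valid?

T, S4, S5

K-tableau for the negation ~((p3 & p2) -> <>((~p2 | p3) & p2)):
1. ~((p3 & p2) -> <>((~p2 | p3) & p2)), u
2. p3 & p2, u   [~->-rule on 1]
3. ~<>((~p2 | p3) & p2), u   [~->-rule on 1]
4. p3, u   [&-rule on 2]
5. p2, u   [&-rule on 2]
Complete open branch: countermodel on a K-frame, so not valid in K.
T-tableau for the negation ~((p3 & p2) -> <>((~p2 | p3) & p2)):
1. ~((p3 & p2) -> <>((~p2 | p3) & p2)), u
2. p3 & p2, u   [~->-rule on 1]
3. ~<>((~p2 | p3) & p2), u   [~->-rule on 1]
4. p3, u   [&-rule on 2]
5. p2, u   [&-rule on 2]
6. ~((~p2 | p3) & p2), u   [~<>-rule on 3 via uRu]
7. ~(~p2 | p3), u   [~&-rule on 6 (branches; this branch)]
8. ~p3, u   [~|-rule on 7]
Accessibility: uRu
Branch closes: p3 and ~p3 both at u.
Every branch closes (one shown): valid in T, hence also in S4, S5 (every theorem of T is a theorem of S4 and S5).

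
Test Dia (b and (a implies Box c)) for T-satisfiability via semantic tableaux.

Satisfiable

1. Dia (b and (a implies Box c)), 0
2. b and (a implies Box c), 1
3. b, 1
4. a implies Box c, 1
5. Box c, 1
6. c, 1
Accessibility: 0R0, 0R1, 1R1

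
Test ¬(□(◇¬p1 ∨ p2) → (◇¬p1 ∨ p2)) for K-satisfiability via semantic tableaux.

Yes, satisfiable

1. ¬(□(◇¬p1 ∨ p2) → (◇¬p1 ∨ p2)), u
2. □(◇¬p1 ∨ p2), u   [¬→-rule on 1]
3. ¬(◇¬p1 ∨ p2), u   [¬→-rule on 1]
4. ¬◇¬p1, u   [¬∨-rule on 3]
5. ¬p2, u   [¬∨-rule on 3]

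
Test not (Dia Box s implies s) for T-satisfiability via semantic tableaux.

Yes, satisfiable

1. not (Dia Box s implies s), u
2. Dia Box s, u
3. not s, u
4. Box s, v
5. s, v
Accessibility: uRu, uRv, vRv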